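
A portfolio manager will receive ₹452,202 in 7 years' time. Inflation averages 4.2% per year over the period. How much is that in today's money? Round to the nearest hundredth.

Price-level factor over 7 years: (1 + 4.2%)^7 ≈ 1.3337487725.
Purchasing power today: ₹452,202 divided by that factor.

₹339,045.86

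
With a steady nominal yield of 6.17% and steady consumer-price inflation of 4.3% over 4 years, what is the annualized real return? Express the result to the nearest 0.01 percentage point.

1.79%

With constant rates the annual real return is the same each year: (1+6.17%)/(1+4.3%) − 1 = 0.01793.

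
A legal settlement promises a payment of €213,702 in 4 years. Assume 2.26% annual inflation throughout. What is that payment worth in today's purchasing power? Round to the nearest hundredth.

€195,427.39

Price-level factor over 4 years: (1 + 2.26%)^4 ≈ 1.0935109936.
Purchasing power today: €213,702 divided by that factor.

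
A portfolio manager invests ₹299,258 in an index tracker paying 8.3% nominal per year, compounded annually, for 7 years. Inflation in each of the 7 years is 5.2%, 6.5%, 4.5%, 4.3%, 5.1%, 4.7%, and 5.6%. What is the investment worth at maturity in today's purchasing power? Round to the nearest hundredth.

₹368,523.94

Nominal value at maturity: ₹299,258 × (1 + 8.3%)^7 ≈ ₹522,931.70.
Price-level factor over 7 years: 1.052 × 1.065 × 1.045 × 1.043 × 1.051 × 1.047 × 1.056 ≈ 1.4189897631.
The maturity value deflated by that factor is the answer in today's purchasing power.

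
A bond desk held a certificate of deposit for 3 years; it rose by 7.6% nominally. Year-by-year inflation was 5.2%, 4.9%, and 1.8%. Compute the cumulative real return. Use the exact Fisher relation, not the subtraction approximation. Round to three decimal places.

-4.220%

Cumulative inflation factor: 1.052 × 1.049 × 1.018 ≈ 1.12341.
Nominal growth factor: 1.07600. Real growth factor = 1.07600 / 1.12341 ≈ 0.95780.
Total real return ≈ -4.2203%.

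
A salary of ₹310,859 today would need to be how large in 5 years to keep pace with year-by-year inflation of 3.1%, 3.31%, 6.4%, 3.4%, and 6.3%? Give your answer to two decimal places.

₹387,221.89

Cumulative price-level factor: 1.031 × 1.0331 × 1.064 × 1.034 × 1.063 ≈ 1.2456512210.
Multiplying ₹310,859 by the price-level factor gives the future nominal sum.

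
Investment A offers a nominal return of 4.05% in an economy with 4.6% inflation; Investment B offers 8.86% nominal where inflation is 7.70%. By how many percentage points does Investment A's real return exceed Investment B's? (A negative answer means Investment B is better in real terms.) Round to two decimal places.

-1.60

Investment A real return: 1.0405/1.046 − 1 = -0.526%.
Investment B real return: 1.0886/1.0770 − 1 = 1.077%.
Difference: -0.526 − 1.077 = -1.603 pp.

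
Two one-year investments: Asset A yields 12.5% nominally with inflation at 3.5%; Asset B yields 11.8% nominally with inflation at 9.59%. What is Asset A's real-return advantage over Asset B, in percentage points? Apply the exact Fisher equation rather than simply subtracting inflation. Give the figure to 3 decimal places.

6.679

Asset A real return: 1.125/1.035 − 1 = 8.6957%.
Asset B real return: 1.118/1.0959 − 1 = 2.0166%.
Difference: 8.6957 − 2.0166 = 6.6791 pp.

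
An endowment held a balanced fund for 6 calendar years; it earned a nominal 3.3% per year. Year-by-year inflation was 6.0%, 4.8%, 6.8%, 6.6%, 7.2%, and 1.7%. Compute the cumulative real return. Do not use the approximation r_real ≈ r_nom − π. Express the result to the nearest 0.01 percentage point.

Cumulative inflation factor: 1.060 × 1.048 × 1.068 × 1.066 × 1.072 × 1.017 ≈ 1.37883.
Nominal growth factor: 1.21507. Real growth factor = 1.21507 / 1.37883 ≈ 0.88123.
Total real return ≈ -11.8767%.

-11.88%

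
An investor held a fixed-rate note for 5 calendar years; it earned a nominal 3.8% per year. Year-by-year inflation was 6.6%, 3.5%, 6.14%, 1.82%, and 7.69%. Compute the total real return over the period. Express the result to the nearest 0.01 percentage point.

Cumulative inflation factor: 1.066 × 1.035 × 1.0614 × 1.0182 × 1.0769 ≈ 1.28406.
Nominal growth factor: 1.20500. Real growth factor = 1.20500 / 1.28406 ≈ 0.93843.
Total real return ≈ -6.1570%.

-6.16%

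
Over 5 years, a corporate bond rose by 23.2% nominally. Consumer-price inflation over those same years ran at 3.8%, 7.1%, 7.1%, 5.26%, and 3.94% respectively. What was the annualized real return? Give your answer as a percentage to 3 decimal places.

Cumulative inflation factor: 1.038 × 1.071 × 1.071 × 1.0526 × 1.0394 ≈ 1.30263.
Nominal growth factor: 1.23200. Real growth factor = 1.23200 / 1.30263 ≈ 0.94578.
Annualized: 0.94578^(1/5) − 1 ≈ -0.01109.

-1.109%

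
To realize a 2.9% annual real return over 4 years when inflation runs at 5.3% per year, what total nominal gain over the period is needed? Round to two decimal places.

Required annual nominal rate: (1+2.9%)(1+5.3%) − 1 = 8.3537%.
Cumulative over 4 years: (1 + 0.083537)^4 − 1 ≈ 0.37840.

37.84%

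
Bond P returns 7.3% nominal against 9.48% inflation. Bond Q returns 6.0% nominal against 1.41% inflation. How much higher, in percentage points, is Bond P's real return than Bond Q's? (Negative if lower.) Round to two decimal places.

-6.52

Bond P real return: 1.073/1.0948 − 1 = -1.991%.
Bond Q real return: 1.060/1.0141 − 1 = 4.526%.
Difference: -1.991 − 4.526 = -6.517 pp.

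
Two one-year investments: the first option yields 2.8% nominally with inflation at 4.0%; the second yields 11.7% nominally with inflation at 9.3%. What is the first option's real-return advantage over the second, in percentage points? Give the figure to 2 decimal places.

-3.35

The first option real return: 1.028/1.040 − 1 = -1.154%.
The second real return: 1.117/1.093 − 1 = 2.196%.
Difference: -1.154 − 2.196 = -3.350 pp.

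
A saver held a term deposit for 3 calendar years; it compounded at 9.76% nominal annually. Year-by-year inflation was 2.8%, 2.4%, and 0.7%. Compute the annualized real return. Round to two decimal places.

Cumulative inflation factor: 1.028 × 1.024 × 1.007 ≈ 1.06004.
Nominal growth factor: 1.32231. Real growth factor = 1.32231 / 1.06004 ≈ 1.24741.
Annualized: 1.24741^(1/3) − 1 ≈ 0.07647.

7.65%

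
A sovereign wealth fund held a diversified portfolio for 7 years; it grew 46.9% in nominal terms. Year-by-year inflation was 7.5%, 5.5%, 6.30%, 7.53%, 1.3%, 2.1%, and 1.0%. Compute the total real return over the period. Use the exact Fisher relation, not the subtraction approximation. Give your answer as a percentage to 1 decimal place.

8.5%

Cumulative inflation factor: 1.075 × 1.055 × 1.0630 × 1.0753 × 1.013 × 1.021 × 1.010 ≈ 1.35419.
Nominal growth factor: 1.46900. Real growth factor = 1.46900 / 1.35419 ≈ 1.08478.
Total real return ≈ 8.4779%.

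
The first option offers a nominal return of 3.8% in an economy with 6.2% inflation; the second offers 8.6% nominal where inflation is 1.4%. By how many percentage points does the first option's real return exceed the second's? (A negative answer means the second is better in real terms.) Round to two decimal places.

The first option real return: 1.038/1.062 − 1 = -2.260%.
The second real return: 1.086/1.014 − 1 = 7.101%.
Difference: -2.260 − 7.101 = -9.361 pp.

-9.36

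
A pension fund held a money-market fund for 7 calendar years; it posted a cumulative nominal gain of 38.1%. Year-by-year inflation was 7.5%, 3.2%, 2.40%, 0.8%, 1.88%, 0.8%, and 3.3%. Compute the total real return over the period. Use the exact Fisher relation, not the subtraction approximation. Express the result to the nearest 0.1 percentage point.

Cumulative inflation factor: 1.075 × 1.032 × 1.0240 × 1.008 × 1.0188 × 1.008 × 1.033 ≈ 1.21478.
Nominal growth factor: 1.38100. Real growth factor = 1.38100 / 1.21478 ≈ 1.13683.
Total real return ≈ 13.6829%.

13.7%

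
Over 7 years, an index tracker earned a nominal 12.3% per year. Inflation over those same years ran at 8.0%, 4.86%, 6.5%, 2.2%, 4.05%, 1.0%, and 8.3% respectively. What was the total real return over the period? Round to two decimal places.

60.56%

Cumulative inflation factor: 1.080 × 1.0486 × 1.065 × 1.022 × 1.0405 × 1.010 × 1.083 ≈ 1.40290.
Nominal growth factor: 2.25247. Real growth factor = 2.25247 / 1.40290 ≈ 1.60558.
Total real return ≈ 60.5581%.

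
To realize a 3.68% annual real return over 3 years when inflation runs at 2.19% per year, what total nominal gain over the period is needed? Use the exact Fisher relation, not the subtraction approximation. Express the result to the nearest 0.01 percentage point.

18.94%

Required annual nominal rate: (1+3.68%)(1+2.19%) − 1 = 5.950592%.
Cumulative over 3 years: (1 + 0.05950592)^3 − 1 ≈ 0.18935.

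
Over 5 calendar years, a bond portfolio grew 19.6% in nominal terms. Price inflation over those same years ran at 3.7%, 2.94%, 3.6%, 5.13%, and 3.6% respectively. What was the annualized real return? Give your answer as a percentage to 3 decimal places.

-0.142%

Cumulative inflation factor: 1.037 × 1.0294 × 1.036 × 1.0513 × 1.036 ≈ 1.20451.
Nominal growth factor: 1.19600. Real growth factor = 1.19600 / 1.20451 ≈ 0.99294.
Annualized: 0.99294^(1/5) − 1 ≈ -0.00142.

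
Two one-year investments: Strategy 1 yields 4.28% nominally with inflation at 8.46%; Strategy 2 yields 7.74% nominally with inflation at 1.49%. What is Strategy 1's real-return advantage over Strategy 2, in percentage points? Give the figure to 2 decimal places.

Strategy 1 real return: 1.0428/1.0846 − 1 = -3.854%.
Strategy 2 real return: 1.0774/1.0149 − 1 = 6.158%.
Difference: -3.854 − 6.158 = -10.012 pp.

-10.01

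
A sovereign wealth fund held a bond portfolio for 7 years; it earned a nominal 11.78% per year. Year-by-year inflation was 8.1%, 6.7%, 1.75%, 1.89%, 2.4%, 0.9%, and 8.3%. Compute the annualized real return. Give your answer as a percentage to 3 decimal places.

7.225%

Cumulative inflation factor: 1.081 × 1.067 × 1.0175 × 1.0189 × 1.024 × 1.009 × 1.083 ≈ 1.33806.
Nominal growth factor: 2.18046. Real growth factor = 2.18046 / 1.33806 ≈ 1.62957.
Annualized: 1.62957^(1/7) − 1 ≈ 0.07225.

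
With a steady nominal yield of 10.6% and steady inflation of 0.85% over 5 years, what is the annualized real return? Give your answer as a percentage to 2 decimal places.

9.67%

With constant rates the annual real return is the same each year: (1+10.6%)/(1+0.85%) − 1 = 0.09668.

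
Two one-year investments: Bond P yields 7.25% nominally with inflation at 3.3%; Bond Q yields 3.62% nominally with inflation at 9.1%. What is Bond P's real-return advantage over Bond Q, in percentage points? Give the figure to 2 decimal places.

Bond P real return: 1.0725/1.033 − 1 = 3.824%.
Bond Q real return: 1.0362/1.091 − 1 = -5.023%.
Difference: 3.824 − (-5.023) = 8.847 pp.

8.85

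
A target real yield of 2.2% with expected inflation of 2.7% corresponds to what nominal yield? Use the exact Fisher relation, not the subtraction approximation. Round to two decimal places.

By the Fisher equation, 1 + r_nom = (1 + 2.2%)(1 + 2.7%) = 1.022 × 1.027 = 1.049594.
So r_nom = 4.9594%.

4.96%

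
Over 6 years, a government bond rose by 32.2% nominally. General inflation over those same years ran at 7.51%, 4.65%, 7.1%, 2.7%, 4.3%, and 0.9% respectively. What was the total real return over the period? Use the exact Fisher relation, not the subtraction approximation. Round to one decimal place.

1.5%

Cumulative inflation factor: 1.0751 × 1.0465 × 1.071 × 1.027 × 1.043 × 1.009 ≈ 1.30234.
Nominal growth factor: 1.32200. Real growth factor = 1.32200 / 1.30234 ≈ 1.01510.
Total real return ≈ 1.5098%.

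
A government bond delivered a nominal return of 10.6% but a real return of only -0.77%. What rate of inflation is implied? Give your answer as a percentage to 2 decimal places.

From (1+r_nom) = (1+r_real)(1+π), we get 1+π = (1 + 10.6%)/(1 − 0.77%) = 1.106/0.9923 ≈ 1.11458.
So π ≈ 11.4582%.

11.46%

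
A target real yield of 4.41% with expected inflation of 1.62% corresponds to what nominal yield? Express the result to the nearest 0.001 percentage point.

6.101%

By the Fisher equation, 1 + r_nom = (1 + 4.41%)(1 + 1.62%) = 1.0441 × 1.0162 = 1.06101442.
So r_nom = 6.101442%.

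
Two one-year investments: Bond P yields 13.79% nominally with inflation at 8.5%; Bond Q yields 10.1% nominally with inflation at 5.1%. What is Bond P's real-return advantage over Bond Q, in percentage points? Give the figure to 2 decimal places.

0.12

Bond P real return: 1.1379/1.085 − 1 = 4.876%.
Bond Q real return: 1.101/1.051 − 1 = 4.757%.
Difference: 4.876 − 4.757 = 0.119 pp.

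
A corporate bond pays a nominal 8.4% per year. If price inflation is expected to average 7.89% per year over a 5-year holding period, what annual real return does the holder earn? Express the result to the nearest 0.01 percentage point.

With constant rates the annual real return is the same each year: (1+8.4%)/(1+7.89%) − 1 = 0.00473.

0.47%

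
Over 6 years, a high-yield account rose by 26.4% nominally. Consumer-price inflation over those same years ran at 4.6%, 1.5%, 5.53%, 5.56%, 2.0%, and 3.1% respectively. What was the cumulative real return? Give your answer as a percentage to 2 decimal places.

Cumulative inflation factor: 1.046 × 1.015 × 1.0553 × 1.0556 × 1.020 × 1.031 ≈ 1.24375.
Nominal growth factor: 1.26400. Real growth factor = 1.26400 / 1.24375 ≈ 1.01628.
Total real return ≈ 1.6284%.

1.63%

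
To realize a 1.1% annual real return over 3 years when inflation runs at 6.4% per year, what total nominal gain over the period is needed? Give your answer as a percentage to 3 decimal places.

Required annual nominal rate: (1+1.1%)(1+6.4%) − 1 = 7.5704%.
Cumulative over 3 years: (1 + 0.075704)^3 − 1 ≈ 0.24474.

24.474%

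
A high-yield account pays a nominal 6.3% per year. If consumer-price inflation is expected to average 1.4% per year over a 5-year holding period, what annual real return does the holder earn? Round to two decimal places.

With constant rates the annual real return is the same each year: (1+6.3%)/(1+1.4%) − 1 = 0.04832.

4.83%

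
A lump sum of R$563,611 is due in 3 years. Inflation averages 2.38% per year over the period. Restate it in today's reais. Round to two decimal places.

Price-level factor over 3 years: (1 + 2.38%)^3 ≈ 1.0731128013.
Purchasing power today: R$563,611 divided by that factor.

R$525,211.33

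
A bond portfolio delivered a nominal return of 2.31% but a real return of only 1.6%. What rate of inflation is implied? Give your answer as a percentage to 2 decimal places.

From (1+r_nom) = (1+r_real)(1+π), we get 1+π = (1 + 2.31%)/(1 + 1.6%) = 1.0231/1.016 ≈ 1.00699.
So π ≈ 0.6988%.

0.70%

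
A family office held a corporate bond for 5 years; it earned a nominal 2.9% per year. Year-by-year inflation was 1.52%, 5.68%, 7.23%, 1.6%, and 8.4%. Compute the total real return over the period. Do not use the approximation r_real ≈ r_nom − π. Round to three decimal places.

-8.947%

Cumulative inflation factor: 1.0152 × 1.0568 × 1.0723 × 1.016 × 1.084 ≈ 1.26702.
Nominal growth factor: 1.15366. Real growth factor = 1.15366 / 1.26702 ≈ 0.91053.
Total real return ≈ -8.9472%.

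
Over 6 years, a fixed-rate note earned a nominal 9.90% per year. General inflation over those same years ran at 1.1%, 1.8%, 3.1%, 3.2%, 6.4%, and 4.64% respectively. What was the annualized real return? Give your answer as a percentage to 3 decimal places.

6.329%

Cumulative inflation factor: 1.011 × 1.018 × 1.031 × 1.032 × 1.064 × 1.0464 ≈ 1.21920.
Nominal growth factor: 1.76192. Real growth factor = 1.76192 / 1.21920 ≈ 1.44514.
Annualized: 1.44514^(1/6) − 1 ≈ 0.06329.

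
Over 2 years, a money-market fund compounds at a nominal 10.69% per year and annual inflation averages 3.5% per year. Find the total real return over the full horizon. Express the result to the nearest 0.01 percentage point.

The annual real rate is (1+10.69%)/(1+3.5%) − 1 = 6.9469%.
Compounded over 2 years: (1 + 0.069469)^2 − 1 ≈ 0.14376.

14.38%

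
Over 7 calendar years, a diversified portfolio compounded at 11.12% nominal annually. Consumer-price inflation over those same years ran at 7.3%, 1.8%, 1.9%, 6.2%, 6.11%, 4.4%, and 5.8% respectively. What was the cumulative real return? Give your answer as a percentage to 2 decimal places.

Cumulative inflation factor: 1.073 × 1.018 × 1.019 × 1.062 × 1.0611 × 1.044 × 1.058 ≈ 1.38544.
Nominal growth factor: 2.09192. Real growth factor = 2.09192 / 1.38544 ≈ 1.50993.
Total real return ≈ 50.9930%.

50.99%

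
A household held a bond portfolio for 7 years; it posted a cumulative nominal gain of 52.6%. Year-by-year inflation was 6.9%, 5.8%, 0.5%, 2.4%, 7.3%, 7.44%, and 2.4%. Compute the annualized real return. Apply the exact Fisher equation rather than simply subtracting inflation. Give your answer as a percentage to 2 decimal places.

Cumulative inflation factor: 1.069 × 1.058 × 1.005 × 1.024 × 1.073 × 1.0744 × 1.024 ≈ 1.37403.
Nominal growth factor: 1.52600. Real growth factor = 1.52600 / 1.37403 ≈ 1.11060.
Annualized: 1.11060^(1/7) − 1 ≈ 0.01510.

1.51%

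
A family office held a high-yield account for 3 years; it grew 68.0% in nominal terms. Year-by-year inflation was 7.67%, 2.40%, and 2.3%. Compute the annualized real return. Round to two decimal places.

14.20%

Cumulative inflation factor: 1.0767 × 1.0240 × 1.023 ≈ 1.12790.
Nominal growth factor: 1.68000. Real growth factor = 1.68000 / 1.12790 ≈ 1.48949.
Annualized: 1.48949^(1/3) − 1 ≈ 0.14204.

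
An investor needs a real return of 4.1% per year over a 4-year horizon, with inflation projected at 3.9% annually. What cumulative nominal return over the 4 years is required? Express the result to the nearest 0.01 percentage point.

Required annual nominal rate: (1+4.1%)(1+3.9%) − 1 = 8.1599%.
Cumulative over 4 years: (1 + 0.081599)^4 − 1 ≈ 0.36856.

36.86%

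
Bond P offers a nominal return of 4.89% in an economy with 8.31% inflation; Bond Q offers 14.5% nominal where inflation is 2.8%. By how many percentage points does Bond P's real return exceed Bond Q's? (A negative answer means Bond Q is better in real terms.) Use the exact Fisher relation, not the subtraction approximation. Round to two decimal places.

Bond P real return: 1.0489/1.0831 − 1 = -3.158%.
Bond Q real return: 1.145/1.028 − 1 = 11.381%.
Difference: -3.158 − 11.381 = -14.539 pp.

-14.54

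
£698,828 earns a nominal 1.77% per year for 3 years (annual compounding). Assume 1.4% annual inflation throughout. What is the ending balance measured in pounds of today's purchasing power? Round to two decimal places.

£706,505.84

Nominal value at maturity: £698,828 × (1 + 1.77%)^3 ≈ £736,596.45.
Price-level factor over 3 years: (1 + 1.4%)^3 = 1.042590744.
Dividing the nominal maturity value by the price-level factor gives the value in today's money.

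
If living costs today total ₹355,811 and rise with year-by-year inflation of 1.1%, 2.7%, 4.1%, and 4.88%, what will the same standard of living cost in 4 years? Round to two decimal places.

Cumulative price-level factor: 1.011 × 1.027 × 1.041 × 1.0488 ≈ 1.1336134952.
The nominal amount required is ₹355,811 scaled up by that factor.

₹403,352.15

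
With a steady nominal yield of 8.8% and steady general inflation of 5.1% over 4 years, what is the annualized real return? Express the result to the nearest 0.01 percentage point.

With constant rates the annual real return is the same each year: (1+8.8%)/(1+5.1%) − 1 = 0.03520.

3.52%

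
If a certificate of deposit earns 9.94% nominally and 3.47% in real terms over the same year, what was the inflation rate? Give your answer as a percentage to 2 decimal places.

From (1+r_nom) = (1+r_real)(1+π), we get 1+π = (1 + 9.94%)/(1 + 3.47%) = 1.0994/1.0347 ≈ 1.06253.
So π ≈ 6.2530%.

6.25%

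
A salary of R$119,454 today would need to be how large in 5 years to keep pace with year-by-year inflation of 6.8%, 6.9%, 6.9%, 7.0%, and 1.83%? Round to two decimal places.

Cumulative price-level factor: 1.068 × 1.069 × 1.069 × 1.070 × 1.0183 ≈ 1.3297995589.
Multiplying R$119,454 by the price-level factor gives the future nominal sum.

R$158,849.88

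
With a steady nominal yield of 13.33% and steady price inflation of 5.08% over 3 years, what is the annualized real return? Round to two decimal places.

7.85%

With constant rates the annual real return is the same each year: (1+13.33%)/(1+5.08%) − 1 = 0.07851.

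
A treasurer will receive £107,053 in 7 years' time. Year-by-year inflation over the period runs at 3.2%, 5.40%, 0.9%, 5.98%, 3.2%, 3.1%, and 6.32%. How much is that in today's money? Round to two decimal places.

Price-level factor over 7 years: 1.032 × 1.0540 × 1.009 × 1.0598 × 1.032 × 1.031 × 1.0632 ≈ 1.3157964795.
Purchasing power today: £107,053 divided by that factor.

£81,359.85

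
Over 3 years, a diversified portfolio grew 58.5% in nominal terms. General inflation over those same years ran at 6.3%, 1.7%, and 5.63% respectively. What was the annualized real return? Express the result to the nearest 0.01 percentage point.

11.55%

Cumulative inflation factor: 1.063 × 1.017 × 1.0563 ≈ 1.14194.
Nominal growth factor: 1.58500. Real growth factor = 1.58500 / 1.14194 ≈ 1.38799.
Annualized: 1.38799^(1/3) − 1 ≈ 0.11548.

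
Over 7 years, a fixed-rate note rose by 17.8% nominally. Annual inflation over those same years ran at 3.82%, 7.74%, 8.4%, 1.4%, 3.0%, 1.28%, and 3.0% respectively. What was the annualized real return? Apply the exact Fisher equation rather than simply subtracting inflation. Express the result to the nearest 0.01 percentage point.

Cumulative inflation factor: 1.0382 × 1.0774 × 1.084 × 1.014 × 1.030 × 1.0128 × 1.030 ≈ 1.32106.
Nominal growth factor: 1.17800. Real growth factor = 1.17800 / 1.32106 ≈ 0.89171.
Annualized: 0.89171^(1/7) − 1 ≈ -0.01624.

-1.62%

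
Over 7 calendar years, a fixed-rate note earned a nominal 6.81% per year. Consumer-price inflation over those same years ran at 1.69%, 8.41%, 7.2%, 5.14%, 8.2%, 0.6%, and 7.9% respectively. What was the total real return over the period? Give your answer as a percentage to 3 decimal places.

8.674%

Cumulative inflation factor: 1.0169 × 1.0841 × 1.072 × 1.0514 × 1.082 × 1.006 × 1.079 ≈ 1.45934.
Nominal growth factor: 1.58593. Real growth factor = 1.58593 / 1.45934 ≈ 1.08674.
Total real return ≈ 8.6742%.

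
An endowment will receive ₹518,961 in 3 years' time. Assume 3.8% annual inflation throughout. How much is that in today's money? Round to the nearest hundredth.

₹464,026.37

Price-level factor over 3 years: (1 + 3.8%)^3 = 1.118386872.
Purchasing power today: ₹518,961 divided by that factor.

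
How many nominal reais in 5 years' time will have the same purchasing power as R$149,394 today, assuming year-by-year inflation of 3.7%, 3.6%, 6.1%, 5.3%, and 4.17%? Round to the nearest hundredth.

R$186,791.92

Cumulative price-level factor: 1.037 × 1.036 × 1.061 × 1.053 × 1.0417 ≈ 1.2503308045.
Multiplying R$149,394 by the price-level factor gives the future nominal sum.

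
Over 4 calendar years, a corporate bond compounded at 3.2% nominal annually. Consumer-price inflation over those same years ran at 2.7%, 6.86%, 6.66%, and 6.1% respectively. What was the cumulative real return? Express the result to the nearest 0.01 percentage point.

Cumulative inflation factor: 1.027 × 1.0686 × 1.0666 × 1.061 ≈ 1.24195.
Nominal growth factor: 1.13428. Real growth factor = 1.13428 / 1.24195 ≈ 0.91331.
Total real return ≈ -8.6694%.

-8.67%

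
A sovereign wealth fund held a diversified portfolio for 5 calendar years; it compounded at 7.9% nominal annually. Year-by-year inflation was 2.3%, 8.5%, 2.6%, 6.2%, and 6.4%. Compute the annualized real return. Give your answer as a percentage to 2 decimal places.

Cumulative inflation factor: 1.023 × 1.085 × 1.026 × 1.062 × 1.064 ≈ 1.28682.
Nominal growth factor: 1.46254. Real growth factor = 1.46254 / 1.28682 ≈ 1.13655.
Annualized: 1.13655^(1/5) − 1 ≈ 0.02593.

2.59%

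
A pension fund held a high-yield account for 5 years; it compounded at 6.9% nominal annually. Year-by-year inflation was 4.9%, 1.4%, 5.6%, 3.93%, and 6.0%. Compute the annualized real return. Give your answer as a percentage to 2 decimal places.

Cumulative inflation factor: 1.049 × 1.014 × 1.056 × 1.0393 × 1.060 ≈ 1.23744.
Nominal growth factor: 1.39601. Real growth factor = 1.39601 / 1.23744 ≈ 1.12814.
Annualized: 1.12814^(1/5) − 1 ≈ 0.02441.

2.44%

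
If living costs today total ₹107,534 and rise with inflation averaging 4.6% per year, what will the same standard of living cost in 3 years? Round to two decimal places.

Cumulative price-level factor: (1+4.6%)^3 = 1.144445336.
Multiplying ₹107,534 by the price-level factor gives the future nominal sum.

₹123,066.78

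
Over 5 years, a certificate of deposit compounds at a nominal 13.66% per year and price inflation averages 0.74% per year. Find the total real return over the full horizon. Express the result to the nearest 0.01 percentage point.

The annual real rate is (1+13.66%)/(1+0.74%) − 1 = 12.8251%.
Compounded over 5 years: (1 + 0.128251)^5 − 1 ≈ 0.82822.

82.82%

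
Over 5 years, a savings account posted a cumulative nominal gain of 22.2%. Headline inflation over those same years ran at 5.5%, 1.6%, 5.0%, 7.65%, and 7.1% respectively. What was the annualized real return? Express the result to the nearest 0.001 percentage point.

Cumulative inflation factor: 1.055 × 1.016 × 1.050 × 1.0765 × 1.071 ≈ 1.29759.
Nominal growth factor: 1.22200. Real growth factor = 1.22200 / 1.29759 ≈ 0.94174.
Annualized: 0.94174^(1/5) − 1 ≈ -0.01193.

-1.193%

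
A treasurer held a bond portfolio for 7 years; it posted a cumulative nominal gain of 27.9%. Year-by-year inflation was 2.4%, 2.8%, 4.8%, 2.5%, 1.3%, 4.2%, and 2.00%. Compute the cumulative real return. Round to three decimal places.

5.055%

Cumulative inflation factor: 1.024 × 1.028 × 1.048 × 1.025 × 1.013 × 1.042 × 1.0200 ≈ 1.21746.
Nominal growth factor: 1.27900. Real growth factor = 1.27900 / 1.21746 ≈ 1.05055.
Total real return ≈ 5.0546%.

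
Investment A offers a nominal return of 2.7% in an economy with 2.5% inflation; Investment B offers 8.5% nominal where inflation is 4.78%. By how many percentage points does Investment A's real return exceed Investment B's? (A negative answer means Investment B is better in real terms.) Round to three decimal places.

-3.355

Investment A real return: 1.027/1.025 − 1 = 0.1951%.
Investment B real return: 1.085/1.0478 − 1 = 3.5503%.
Difference: 0.1951 − 3.5503 = -3.3552 pp.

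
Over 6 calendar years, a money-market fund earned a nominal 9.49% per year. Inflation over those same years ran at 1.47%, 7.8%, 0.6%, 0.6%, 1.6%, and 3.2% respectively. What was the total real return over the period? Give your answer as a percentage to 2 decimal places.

48.43%

Cumulative inflation factor: 1.0147 × 1.078 × 1.006 × 1.006 × 1.016 × 1.032 ≈ 1.16072.
Nominal growth factor: 1.72285. Real growth factor = 1.72285 / 1.16072 ≈ 1.48430.
Total real return ≈ 48.4297%.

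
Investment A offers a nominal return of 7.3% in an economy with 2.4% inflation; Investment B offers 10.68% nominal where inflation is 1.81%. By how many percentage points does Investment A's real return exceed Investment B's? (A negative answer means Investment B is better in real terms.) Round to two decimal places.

Investment A real return: 1.073/1.024 − 1 = 4.785%.
Investment B real return: 1.1068/1.0181 − 1 = 8.712%.
Difference: 4.785 − 8.712 = -3.927 pp.

-3.93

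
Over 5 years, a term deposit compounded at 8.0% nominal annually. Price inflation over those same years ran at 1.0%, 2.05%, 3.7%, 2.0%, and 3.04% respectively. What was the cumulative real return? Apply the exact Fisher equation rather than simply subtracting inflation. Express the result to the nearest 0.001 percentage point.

30.798%

Cumulative inflation factor: 1.010 × 1.0205 × 1.037 × 1.020 × 1.0304 ≈ 1.12336.
Nominal growth factor: 1.46933. Real growth factor = 1.46933 / 1.12336 ≈ 1.30798.
Total real return ≈ 30.7976%.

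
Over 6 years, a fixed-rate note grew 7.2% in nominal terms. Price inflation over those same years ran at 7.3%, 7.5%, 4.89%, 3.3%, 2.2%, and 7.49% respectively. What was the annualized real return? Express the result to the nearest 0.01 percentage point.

-4.04%

Cumulative inflation factor: 1.073 × 1.075 × 1.0489 × 1.033 × 1.022 × 1.0749 ≈ 1.37297.
Nominal growth factor: 1.07200. Real growth factor = 1.07200 / 1.37297 ≈ 0.78079.
Annualized: 0.78079^(1/6) − 1 ≈ -0.04040.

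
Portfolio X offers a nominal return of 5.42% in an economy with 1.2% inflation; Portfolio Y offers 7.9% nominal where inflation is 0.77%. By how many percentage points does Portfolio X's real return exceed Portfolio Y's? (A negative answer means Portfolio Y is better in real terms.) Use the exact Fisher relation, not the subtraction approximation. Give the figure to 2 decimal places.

-2.91

Portfolio X real return: 1.0542/1.012 − 1 = 4.170%.
Portfolio Y real return: 1.079/1.0077 − 1 = 7.076%.
Difference: 4.170 − 7.076 = -2.906 pp.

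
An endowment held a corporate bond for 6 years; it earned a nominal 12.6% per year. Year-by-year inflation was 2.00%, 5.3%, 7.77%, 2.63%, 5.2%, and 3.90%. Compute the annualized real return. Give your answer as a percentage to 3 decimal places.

7.804%

Cumulative inflation factor: 1.0200 × 1.053 × 1.0777 × 1.0263 × 1.052 × 1.0390 ≈ 1.29847.
Nominal growth factor: 2.03812. Real growth factor = 2.03812 / 1.29847 ≈ 1.56963.
Annualized: 1.56963^(1/6) − 1 ≈ 0.07804.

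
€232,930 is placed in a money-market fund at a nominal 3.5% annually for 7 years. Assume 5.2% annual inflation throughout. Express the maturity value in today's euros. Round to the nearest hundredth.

€207,824.96

Nominal value at maturity: €232,930 × (1 + 3.5%)^7 ≈ €296,352.01.
Price-level factor over 7 years: (1 + 5.2%)^7 ≈ 1.4259693103.
Dividing the nominal maturity value by the price-level factor gives the value in today's money.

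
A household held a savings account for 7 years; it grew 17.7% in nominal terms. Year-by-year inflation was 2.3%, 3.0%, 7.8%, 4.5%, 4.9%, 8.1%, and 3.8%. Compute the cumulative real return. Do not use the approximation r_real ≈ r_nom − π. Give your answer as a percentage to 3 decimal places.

Cumulative inflation factor: 1.023 × 1.030 × 1.078 × 1.045 × 1.049 × 1.081 × 1.038 ≈ 1.39716.
Nominal growth factor: 1.17700. Real growth factor = 1.17700 / 1.39716 ≈ 0.84242.
Total real return ≈ -15.7577%.

-15.758%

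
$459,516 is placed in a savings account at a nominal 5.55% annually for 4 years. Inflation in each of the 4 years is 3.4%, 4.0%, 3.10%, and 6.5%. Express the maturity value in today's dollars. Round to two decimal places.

$483,027.03

Nominal value at maturity: $459,516 × (1 + 5.55%)^4 ≈ $570,339.68.
Price-level factor over 4 years: 1.034 × 1.040 × 1.0310 × 1.065 = 1.1807614104.
Dividing the nominal maturity value by the price-level factor gives the value in today's money.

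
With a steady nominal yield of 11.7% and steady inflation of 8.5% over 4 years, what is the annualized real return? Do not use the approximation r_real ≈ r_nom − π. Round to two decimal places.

With constant rates the annual real return is the same each year: (1+11.7%)/(1+8.5%) − 1 = 0.02949.

2.95%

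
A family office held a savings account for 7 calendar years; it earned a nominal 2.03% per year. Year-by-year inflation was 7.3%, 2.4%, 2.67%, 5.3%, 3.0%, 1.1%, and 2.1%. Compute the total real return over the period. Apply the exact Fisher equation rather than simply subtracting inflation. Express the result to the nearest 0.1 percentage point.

-8.9%

Cumulative inflation factor: 1.073 × 1.024 × 1.0267 × 1.053 × 1.030 × 1.011 × 1.021 ≈ 1.26295.
Nominal growth factor: 1.15105. Real growth factor = 1.15105 / 1.26295 ≈ 0.91140.
Total real return ≈ -8.8599%.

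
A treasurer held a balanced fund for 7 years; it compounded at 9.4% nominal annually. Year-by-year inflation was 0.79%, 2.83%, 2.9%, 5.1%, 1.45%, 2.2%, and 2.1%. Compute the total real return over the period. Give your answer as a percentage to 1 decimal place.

Cumulative inflation factor: 1.0079 × 1.0283 × 1.029 × 1.051 × 1.0145 × 1.022 × 1.021 ≈ 1.18654.
Nominal growth factor: 1.87552. Real growth factor = 1.87552 / 1.18654 ≈ 1.58066.
Total real return ≈ 58.0655%.

58.1%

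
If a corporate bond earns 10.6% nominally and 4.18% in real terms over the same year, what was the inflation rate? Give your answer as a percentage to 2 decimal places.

6.16%

From (1+r_nom) = (1+r_real)(1+π), we get 1+π = (1 + 10.6%)/(1 + 4.18%) = 1.106/1.0418 ≈ 1.06162.
So π ≈ 6.1624%.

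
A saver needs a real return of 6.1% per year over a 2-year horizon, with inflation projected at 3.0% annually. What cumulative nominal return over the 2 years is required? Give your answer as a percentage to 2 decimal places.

19.43%

Required annual nominal rate: (1+6.1%)(1+3.0%) − 1 = 9.283%.
Cumulative over 2 years: (1 + 0.09283)^2 − 1 ≈ 0.19428.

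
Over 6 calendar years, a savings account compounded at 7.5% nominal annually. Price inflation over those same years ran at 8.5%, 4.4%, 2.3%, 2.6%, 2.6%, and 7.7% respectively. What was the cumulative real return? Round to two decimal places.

Cumulative inflation factor: 1.085 × 1.044 × 1.023 × 1.026 × 1.026 × 1.077 ≈ 1.31376.
Nominal growth factor: 1.54330. Real growth factor = 1.54330 / 1.31376 ≈ 1.17472.
Total real return ≈ 17.4720%.

17.47%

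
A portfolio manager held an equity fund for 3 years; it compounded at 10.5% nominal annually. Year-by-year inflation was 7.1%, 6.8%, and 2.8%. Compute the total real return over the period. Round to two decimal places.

14.74%

Cumulative inflation factor: 1.071 × 1.068 × 1.028 ≈ 1.17586.
Nominal growth factor: 1.34923. Real growth factor = 1.34923 / 1.17586 ≈ 1.14745.
Total real return ≈ 14.7448%.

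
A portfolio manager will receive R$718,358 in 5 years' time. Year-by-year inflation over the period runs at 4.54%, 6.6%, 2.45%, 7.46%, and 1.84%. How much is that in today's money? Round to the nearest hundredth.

R$574,942.01

Price-level factor over 5 years: 1.0454 × 1.066 × 1.0245 × 1.0746 × 1.0184 ≈ 1.2494442711.
Purchasing power today: R$718,358 divided by that factor.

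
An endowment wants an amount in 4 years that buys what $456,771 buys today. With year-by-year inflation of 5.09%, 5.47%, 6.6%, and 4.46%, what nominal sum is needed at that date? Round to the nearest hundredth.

Cumulative price-level factor: 1.0509 × 1.0547 × 1.066 × 1.0446 ≈ 1.2342341657.
The nominal amount required is $456,771 scaled up by that factor.

$563,762.37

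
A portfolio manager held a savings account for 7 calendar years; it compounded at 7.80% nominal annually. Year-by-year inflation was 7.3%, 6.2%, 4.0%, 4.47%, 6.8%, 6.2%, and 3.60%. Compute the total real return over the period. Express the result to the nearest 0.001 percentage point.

Cumulative inflation factor: 1.073 × 1.062 × 1.040 × 1.0447 × 1.068 × 1.062 × 1.0360 ≈ 1.45480.
Nominal growth factor: 1.69173. Real growth factor = 1.69173 / 1.45480 ≈ 1.16286.
Total real return ≈ 16.2858%.

16.286%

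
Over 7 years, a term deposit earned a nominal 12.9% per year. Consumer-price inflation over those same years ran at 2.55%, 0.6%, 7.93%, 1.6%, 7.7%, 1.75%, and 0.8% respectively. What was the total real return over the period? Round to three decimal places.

87.102%

Cumulative inflation factor: 1.0255 × 1.006 × 1.0793 × 1.016 × 1.077 × 1.0175 × 1.008 ≈ 1.24963.
Nominal growth factor: 2.33807. Real growth factor = 2.33807 / 1.24963 ≈ 1.87102.
Total real return ≈ 87.1016%.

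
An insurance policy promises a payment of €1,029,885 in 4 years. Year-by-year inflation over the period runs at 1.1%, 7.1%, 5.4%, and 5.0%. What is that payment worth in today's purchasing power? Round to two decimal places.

€859,445.21

Price-level factor over 4 years: 1.011 × 1.071 × 1.054 × 1.050 = 1.1983137327.
Purchasing power today: €1,029,885 divided by that factor.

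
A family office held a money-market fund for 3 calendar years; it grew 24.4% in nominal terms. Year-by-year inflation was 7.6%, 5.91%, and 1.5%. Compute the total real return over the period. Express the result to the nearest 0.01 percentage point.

7.55%

Cumulative inflation factor: 1.076 × 1.0591 × 1.015 ≈ 1.15669.
Nominal growth factor: 1.24400. Real growth factor = 1.24400 / 1.15669 ≈ 1.07549.
Total real return ≈ 7.5487%.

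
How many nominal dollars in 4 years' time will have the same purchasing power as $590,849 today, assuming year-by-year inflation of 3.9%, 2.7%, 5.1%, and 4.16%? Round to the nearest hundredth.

$690,186.06

Cumulative price-level factor: 1.039 × 1.027 × 1.051 × 1.0416 ≈ 1.1681259674.
The nominal amount required is $590,849 scaled up by that factor.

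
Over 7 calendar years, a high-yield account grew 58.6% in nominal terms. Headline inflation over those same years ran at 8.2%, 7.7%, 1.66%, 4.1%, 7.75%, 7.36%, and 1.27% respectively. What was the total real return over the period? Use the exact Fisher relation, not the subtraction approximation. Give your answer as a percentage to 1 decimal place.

9.8%

Cumulative inflation factor: 1.082 × 1.077 × 1.0166 × 1.041 × 1.0775 × 1.0736 × 1.0127 ≈ 1.44472.
Nominal growth factor: 1.58600. Real growth factor = 1.58600 / 1.44472 ≈ 1.09779.
Total real return ≈ 9.7789%.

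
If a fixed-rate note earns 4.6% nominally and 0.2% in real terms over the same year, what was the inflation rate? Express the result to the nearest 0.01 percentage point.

4.39%

From (1+r_nom) = (1+r_real)(1+π), we get 1+π = (1 + 4.6%)/(1 + 0.2%) = 1.046/1.002 ≈ 1.04391.
So π ≈ 4.3912%.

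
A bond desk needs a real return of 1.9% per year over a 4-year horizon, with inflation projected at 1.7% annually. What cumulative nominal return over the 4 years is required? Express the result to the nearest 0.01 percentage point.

Required annual nominal rate: (1+1.9%)(1+1.7%) − 1 = 3.6323%.
Cumulative over 4 years: (1 + 0.036323)^4 − 1 ≈ 0.15340.

15.34%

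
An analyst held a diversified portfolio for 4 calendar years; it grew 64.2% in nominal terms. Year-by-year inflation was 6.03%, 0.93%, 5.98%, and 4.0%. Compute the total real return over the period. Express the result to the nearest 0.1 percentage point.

Cumulative inflation factor: 1.0603 × 1.0093 × 1.0598 × 1.040 ≈ 1.17952.
Nominal growth factor: 1.64200. Real growth factor = 1.64200 / 1.17952 ≈ 1.39209.
Total real return ≈ 39.2089%.

39.2%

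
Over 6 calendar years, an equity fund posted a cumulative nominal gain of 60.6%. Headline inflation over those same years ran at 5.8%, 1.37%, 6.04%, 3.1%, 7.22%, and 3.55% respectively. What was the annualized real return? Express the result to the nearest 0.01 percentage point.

Cumulative inflation factor: 1.058 × 1.0137 × 1.0604 × 1.031 × 1.0722 × 1.0355 ≈ 1.30182.
Nominal growth factor: 1.60600. Real growth factor = 1.60600 / 1.30182 ≈ 1.23366.
Annualized: 1.23366^(1/6) − 1 ≈ 0.03562.

3.56%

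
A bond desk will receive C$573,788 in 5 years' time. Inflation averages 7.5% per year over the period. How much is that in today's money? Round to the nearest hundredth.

Price-level factor over 5 years: (1 + 7.5%)^5 ≈ 1.4356293262.
Purchasing power today: C$573,788 divided by that factor.

C$399,676.98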